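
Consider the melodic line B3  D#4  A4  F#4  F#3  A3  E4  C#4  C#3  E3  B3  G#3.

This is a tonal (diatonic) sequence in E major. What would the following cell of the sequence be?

G#2 B2 F#3 D#3

Taking 4-note groups, the heads are B3, F#3, C#3: the pattern moves down a 4th.
From G#2 the diatonic shape gives G#2 B2 F#3 D#3.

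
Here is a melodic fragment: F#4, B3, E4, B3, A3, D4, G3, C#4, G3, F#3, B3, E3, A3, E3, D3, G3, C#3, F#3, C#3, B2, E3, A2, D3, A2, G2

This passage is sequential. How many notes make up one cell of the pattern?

5

25 notes total. Splitting into 5 groups of 5:
F#4 B3 E4 B3 A3 | D4 G3 C#4 G3 F#3 | B3 E3 A3 E3 D3 | G3 C#3 F#3 C#3 B2 | E3 A2 D3 A2 G2
Every group is a transposition down a 3rd of the one before; no shorter unit works.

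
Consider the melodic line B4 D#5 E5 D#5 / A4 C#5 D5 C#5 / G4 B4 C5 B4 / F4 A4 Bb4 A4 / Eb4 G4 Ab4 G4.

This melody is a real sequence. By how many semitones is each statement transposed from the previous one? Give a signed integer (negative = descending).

The 4-note cells begin on B4, A4, G4, F4, Eb4 — each down a 2nd from the last.
Counting half-steps from B4 to A4: -2.

-2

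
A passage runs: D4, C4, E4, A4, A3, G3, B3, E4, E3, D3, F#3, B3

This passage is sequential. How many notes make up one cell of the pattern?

There are 12 notes; a 4-note unit gives 3 cells:
D4 C4 E4 A4 | A3 G3 B3 E4 | E3 D3 F#3 B3
Each cell is the previous one down a 4th — so the unit is 4 notes.

4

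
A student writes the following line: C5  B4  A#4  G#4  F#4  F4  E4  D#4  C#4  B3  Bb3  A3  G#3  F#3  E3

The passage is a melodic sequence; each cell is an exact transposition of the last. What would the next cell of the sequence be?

Eb3 D3 C#3 B2 A2

With a 5-note motive the entries are C5, F4, Bb3, each down a 5th from the previous.
So cell 4 is Eb3 D3 C#3 B2 A2.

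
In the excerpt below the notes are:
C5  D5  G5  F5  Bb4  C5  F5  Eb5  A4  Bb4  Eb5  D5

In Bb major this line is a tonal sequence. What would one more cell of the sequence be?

G4 A4 D5 C5

With a 4-note motive the entries are C5, Bb4, A4, each down a 2nd from the previous.
So cell 4 is G4 A4 D5 C5.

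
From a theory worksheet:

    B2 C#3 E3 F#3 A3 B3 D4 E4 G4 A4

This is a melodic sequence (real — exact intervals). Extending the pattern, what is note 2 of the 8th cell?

C6

With 2-note cells, note 2 of each statement runs C#3, F#3, B3, E4, A4.
Carrying that up a 4th forward: D5 → G5 → C6.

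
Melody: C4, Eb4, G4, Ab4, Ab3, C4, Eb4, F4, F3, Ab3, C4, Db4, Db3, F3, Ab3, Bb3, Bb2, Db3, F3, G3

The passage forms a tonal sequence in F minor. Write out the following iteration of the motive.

The 4-note cells begin on C4, Ab3, F3, Db3, Bb2 — each down a 3rd from the last.
Statement 6 starts on G2 and keeps the same diatonic contour: G2 Bb2 Db3 Eb3.

G2 Bb2 Db3 Eb3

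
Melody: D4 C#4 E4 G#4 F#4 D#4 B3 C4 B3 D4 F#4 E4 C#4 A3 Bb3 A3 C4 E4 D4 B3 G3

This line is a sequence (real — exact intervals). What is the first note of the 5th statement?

Gb3

Taking 7-note groups, the heads are D4, C4, Bb3: the pattern moves down a 2nd.
Continuing: Ab3 → Gb3. Statement 5 starts on Gb3.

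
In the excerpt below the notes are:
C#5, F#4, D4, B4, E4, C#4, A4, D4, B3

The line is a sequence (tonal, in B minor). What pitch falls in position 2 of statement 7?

The unit is 3 notes. Position-2 pitches of the 3 shown cells: F#4, E4, D4.
Carrying that down a 2nd forward: C#4 → B3 → A3 → G3.

G3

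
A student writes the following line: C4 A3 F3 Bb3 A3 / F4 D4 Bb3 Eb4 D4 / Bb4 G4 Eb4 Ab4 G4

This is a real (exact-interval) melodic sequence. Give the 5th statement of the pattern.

Ab5 F5 Db5 Gb5 F5

The 5-note cells begin on C4, F4, Bb4 — each up a 4th from the last.
Carrying on: Eb5 → Ab5.
From Ab5 the exact shape gives Ab5 F5 Db5 Gb5 F5.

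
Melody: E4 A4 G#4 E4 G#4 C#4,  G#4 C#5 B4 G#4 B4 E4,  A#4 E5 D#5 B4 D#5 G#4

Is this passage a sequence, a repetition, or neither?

neither

Note 1 of cell 3 is A#4; if this were a sequence it would be B4. No unit length gives a consistent transposition pattern.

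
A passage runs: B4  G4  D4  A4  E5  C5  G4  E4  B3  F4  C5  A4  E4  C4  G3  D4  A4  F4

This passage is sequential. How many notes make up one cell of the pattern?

18 notes total. Splitting into 3 groups of 6:
B4 G4 D4 A4 E5 C5 | G4 E4 B3 F4 C5 A4 | E4 C4 G3 D4 A4 F4
That's a consistent down a 3rd shift per cell, and no other grouping gives one.

6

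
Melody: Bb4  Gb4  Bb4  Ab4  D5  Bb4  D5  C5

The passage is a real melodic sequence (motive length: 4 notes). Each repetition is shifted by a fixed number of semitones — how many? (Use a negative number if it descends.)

4

With a 4-note motive the entries are Bb4, D5, each up a 3rd from the previous.
Bb4→D5 is 74 − 70 = 4 semitones.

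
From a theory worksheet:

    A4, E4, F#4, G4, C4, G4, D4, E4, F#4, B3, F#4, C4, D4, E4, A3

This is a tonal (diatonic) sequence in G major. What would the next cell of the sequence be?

E4 B3 C4 D4 G3

Taking 5-note groups, the heads are A4, G4, F#4: the pattern moves down a 2nd.
From E4 the diatonic shape gives E4 B3 C4 D4 G3.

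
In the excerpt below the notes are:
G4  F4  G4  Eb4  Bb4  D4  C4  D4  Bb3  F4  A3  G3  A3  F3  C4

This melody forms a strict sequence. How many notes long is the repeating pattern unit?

15 notes total. Splitting into 3 groups of 5:
G4 F4 G4 Eb4 Bb4 | D4 C4 D4 Bb3 F4 | A3 G3 A3 F3 C4
Each cell is the previous one down a 4th — so the unit is 5 notes.

5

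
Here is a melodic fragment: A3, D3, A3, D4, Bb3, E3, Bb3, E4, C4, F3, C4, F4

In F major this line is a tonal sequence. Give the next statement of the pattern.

The 4-note cells begin on A3, Bb3, C4 — each up a 2nd from the last.
So cell 4 is D4 G3 D4 G4.

D4 G3 D4 G4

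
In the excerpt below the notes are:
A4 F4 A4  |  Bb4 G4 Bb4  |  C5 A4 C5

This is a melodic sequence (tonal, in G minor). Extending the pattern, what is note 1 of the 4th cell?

Grouping in 3s, the 1st note of each cell is A4, Bb4, C5.
Each moves up a 2nd; the next is D5.

D5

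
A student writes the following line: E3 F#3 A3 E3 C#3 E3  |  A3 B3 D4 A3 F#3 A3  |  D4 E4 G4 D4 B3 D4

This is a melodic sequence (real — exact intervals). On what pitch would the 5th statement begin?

C5

With a 6-note motive the entries are E3, A3, D4, each up a 4th from the previous.
Continuing: G4 → C5. Statement 5 starts on C5.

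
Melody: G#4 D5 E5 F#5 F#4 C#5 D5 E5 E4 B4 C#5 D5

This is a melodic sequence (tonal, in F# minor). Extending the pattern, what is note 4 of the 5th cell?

B4

Grouping in 4s, the 4th note of each cell is F#5, E5, D5.
Each moves down a 2nd. Continuing: C#5 → B4.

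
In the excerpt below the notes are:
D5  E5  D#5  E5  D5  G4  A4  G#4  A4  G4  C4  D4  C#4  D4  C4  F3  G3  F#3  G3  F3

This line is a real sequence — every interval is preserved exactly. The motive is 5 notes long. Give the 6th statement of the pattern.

Taking 5-note groups, the heads are D5, G4, C4, F3: the pattern moves down a 5th.
Continuing the starts: Bb2 → Eb2.
So cell 6 is Eb2 F2 E2 F2 Eb2.

Eb2 F2 E2 F2 Eb2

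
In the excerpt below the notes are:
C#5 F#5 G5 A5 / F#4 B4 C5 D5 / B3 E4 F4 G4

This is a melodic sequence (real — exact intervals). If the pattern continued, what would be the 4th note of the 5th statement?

The unit is 4 notes. Position-4 pitches of the 3 shown cells: A5, D5, G4.
Each moves down a 5th. Continuing: C4 → F3.

F3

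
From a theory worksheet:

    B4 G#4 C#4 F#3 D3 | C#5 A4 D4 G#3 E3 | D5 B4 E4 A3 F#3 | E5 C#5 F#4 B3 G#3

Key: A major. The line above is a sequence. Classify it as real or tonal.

Every note is diatonic to A major.
Cell 1 has -3 semitones from note 1 to 2, but cell 2 has -4 — the interval quality changes while the contour stays the same, which is the hallmark of a tonal sequence.

tonal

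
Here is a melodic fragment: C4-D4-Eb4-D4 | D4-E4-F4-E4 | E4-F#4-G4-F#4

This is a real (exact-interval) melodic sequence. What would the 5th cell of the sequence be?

G#4 A#4 B4 A#4

Unit = 4 notes; the statements start on C4, D4, E4, moving up a 2nd each time.
Carrying on: F#4 → G#4.
So cell 5 is G#4 A#4 B4 A#4.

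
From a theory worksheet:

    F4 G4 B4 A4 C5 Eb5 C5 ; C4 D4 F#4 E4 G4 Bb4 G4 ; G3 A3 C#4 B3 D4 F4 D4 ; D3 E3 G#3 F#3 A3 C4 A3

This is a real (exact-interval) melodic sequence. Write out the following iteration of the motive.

A2 B2 D#3 C#3 E3 G3 E3

Taking 7-note groups, the heads are F4, C4, G3, D3: the pattern moves down a 4th.
Statement 5 starts on A2 and keeps the same exact contour: A2 B2 D#3 C#3 E3 G3 E3.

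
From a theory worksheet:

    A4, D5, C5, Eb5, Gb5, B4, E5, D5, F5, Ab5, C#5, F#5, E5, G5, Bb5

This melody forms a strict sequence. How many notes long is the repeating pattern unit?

15 notes total. Splitting into 3 groups of 5:
A4 D5 C5 Eb5 Gb5 | B4 E5 D5 F5 Ab5 | C#5 F#5 E5 G5 Bb5
That's a consistent up a 2nd shift per cell, and no other grouping gives one.

5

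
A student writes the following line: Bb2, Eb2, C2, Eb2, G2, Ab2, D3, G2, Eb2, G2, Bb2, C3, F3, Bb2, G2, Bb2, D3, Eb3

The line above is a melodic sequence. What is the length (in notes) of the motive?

6

18 notes total. Splitting into 3 groups of 6:
Bb2 Eb2 C2 Eb2 G2 Ab2 | D3 G2 Eb2 G2 Bb2 C3 | F3 Bb2 G2 Bb2 D3 Eb3
Every group is a transposition up a 3rd of the one before; no shorter unit works.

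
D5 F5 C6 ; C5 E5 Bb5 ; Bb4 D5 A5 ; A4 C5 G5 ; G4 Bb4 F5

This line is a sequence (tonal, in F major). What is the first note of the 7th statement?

E4

With a 3-note motive the entries are D5, C5, Bb4, A4, G4, each down a 2nd from the previous.
Extending the heads down a 2nd: F4 → E4.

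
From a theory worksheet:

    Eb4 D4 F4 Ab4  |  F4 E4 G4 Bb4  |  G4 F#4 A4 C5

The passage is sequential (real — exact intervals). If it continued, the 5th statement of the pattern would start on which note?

B4

Taking 4-note groups, the heads are Eb4, F4, G4: the pattern moves up a 2nd.
Continuing: A4 → B4. Statement 5 starts on B4.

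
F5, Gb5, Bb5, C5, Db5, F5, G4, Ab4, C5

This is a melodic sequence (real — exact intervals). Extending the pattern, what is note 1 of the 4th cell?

With 3-note cells, note 1 of each statement runs F5, C5, G4.
One more down a 4th gives D4.

D4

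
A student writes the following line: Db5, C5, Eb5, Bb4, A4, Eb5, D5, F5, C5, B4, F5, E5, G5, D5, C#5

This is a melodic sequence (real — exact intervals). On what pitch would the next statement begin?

G5

Unit = 5 notes; the statements start on Db5, Eb5, F5, moving up a 2nd each time.
The next head, up a 2nd from F5, is G5.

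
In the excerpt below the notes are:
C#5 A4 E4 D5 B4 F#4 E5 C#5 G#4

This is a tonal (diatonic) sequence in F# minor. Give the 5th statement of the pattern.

G#5 E5 B4

With a 3-note motive the entries are C#5, D5, E5, each up a 2nd from the previous.
Continuing the starts: F#5 → G#5.
From G#5 the diatonic shape gives G#5 E5 B4.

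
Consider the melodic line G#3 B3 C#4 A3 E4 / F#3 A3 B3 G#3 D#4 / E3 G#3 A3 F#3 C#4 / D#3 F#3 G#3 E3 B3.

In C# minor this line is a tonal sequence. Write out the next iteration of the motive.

C#3 E3 F#3 D#3 A3

Unit = 5 notes; the statements start on G#3, F#3, E3, D#3, moving down a 2nd each time.
So cell 5 is C#3 E3 F#3 D#3 A3.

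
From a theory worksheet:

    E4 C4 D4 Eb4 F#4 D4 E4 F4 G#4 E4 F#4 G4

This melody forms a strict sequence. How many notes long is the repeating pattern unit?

4

12 notes total. Splitting into 3 groups of 4:
E4 C4 D4 Eb4 | F#4 D4 E4 F4 | G#4 E4 F#4 G4
Each cell is the previous one up a 2nd — so the unit is 4 notes.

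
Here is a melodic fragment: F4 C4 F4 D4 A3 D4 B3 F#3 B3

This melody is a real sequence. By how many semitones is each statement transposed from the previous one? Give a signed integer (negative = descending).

With a 3-note motive the entries are F4, D4, B3, each down a 3rd from the previous.
F4→D4 is 62 − 65 = -3 semitones.

-3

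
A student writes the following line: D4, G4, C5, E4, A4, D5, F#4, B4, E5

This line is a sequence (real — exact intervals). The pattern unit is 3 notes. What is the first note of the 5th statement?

Taking 3-note groups, the heads are D4, E4, F#4: the pattern moves up a 2nd.
Extending the heads up a 2nd: G#4 → A#4.

A#4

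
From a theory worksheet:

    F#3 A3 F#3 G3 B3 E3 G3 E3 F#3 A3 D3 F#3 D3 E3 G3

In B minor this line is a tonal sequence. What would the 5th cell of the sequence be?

Taking 5-note groups, the heads are F#3, E3, D3: the pattern moves down a 2nd.
Carrying on: C#3 → B2.
So cell 5 is B2 D3 B2 C#3 E3.

B2 D3 B2 C#3 E3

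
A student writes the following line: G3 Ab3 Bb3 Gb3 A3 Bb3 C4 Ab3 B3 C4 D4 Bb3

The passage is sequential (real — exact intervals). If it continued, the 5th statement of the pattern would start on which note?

D#4

Unit = 4 notes; the statements start on G3, A3, B3, moving up a 2nd each time.
Extending the heads up a 2nd: C#4 → D#4.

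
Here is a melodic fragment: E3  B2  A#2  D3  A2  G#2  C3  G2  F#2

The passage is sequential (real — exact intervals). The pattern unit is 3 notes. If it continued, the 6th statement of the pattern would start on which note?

Gb2

Unit = 3 notes; the statements start on E3, D3, C3, moving down a 2nd each time.
Continuing: Bb2 → Ab2 → Gb2. Statement 6 starts on Gb2.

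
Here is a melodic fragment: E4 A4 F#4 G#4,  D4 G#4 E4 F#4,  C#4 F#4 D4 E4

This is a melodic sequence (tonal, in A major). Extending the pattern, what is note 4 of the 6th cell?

The unit is 4 notes. Position-4 pitches of the 3 shown cells: G#4, F#4, E4.
Each moves down a 2nd. Continuing: D4 → C#4 → B3.

B3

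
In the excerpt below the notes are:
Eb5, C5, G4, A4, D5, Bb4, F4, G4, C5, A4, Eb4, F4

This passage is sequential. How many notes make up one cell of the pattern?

4

Try groups of 4 (3 cells in 12 notes):
Eb5 C5 G4 A4 | D5 Bb4 F4 G4 | C5 A4 Eb4 F4
That's a consistent down a 2nd shift per cell, and no other grouping gives one.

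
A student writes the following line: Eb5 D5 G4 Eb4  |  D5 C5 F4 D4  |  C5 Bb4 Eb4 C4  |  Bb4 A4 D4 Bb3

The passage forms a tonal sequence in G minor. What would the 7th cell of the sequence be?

F4 Eb4 A3 F3

With a 4-note motive the entries are Eb5, D5, C5, Bb4, each down a 2nd from the previous.
Extending down a 2nd: A4 → G4 → F4.
So cell 7 is F4 Eb4 A3 F3.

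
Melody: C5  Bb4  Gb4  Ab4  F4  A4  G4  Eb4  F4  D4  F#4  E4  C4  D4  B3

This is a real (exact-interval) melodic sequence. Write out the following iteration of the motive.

D#4 C#4 A3 B3 G#3

Taking 5-note groups, the heads are C5, A4, F#4: the pattern moves down a 3rd.
So cell 4 is D#4 C#4 A3 B3 G#3.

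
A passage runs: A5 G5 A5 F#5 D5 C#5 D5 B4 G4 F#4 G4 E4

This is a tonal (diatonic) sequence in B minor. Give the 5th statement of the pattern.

F#3 E3 F#3 D3

Taking 4-note groups, the heads are A5, D5, G4: the pattern moves down a 5th.
Continuing the starts: C#4 → F#3.
So cell 5 is F#3 E3 F#3 D3.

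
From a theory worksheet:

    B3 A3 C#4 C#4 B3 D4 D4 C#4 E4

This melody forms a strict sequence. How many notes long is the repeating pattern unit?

3

9 notes total. Splitting into 3 groups of 3:
B3 A3 C#4 | C#4 B3 D4 | D4 C#4 E4
Each cell is the previous one up a 2nd — so the unit is 3 notes.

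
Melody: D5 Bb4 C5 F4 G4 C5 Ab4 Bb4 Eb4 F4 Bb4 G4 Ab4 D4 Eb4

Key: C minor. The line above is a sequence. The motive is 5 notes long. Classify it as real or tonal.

tonal

Every note is diatonic to C minor.
Cell 1 has -4 semitones from note 1 to 2, but cell 3 has -3 — the interval quality changes while the contour stays the same, which is the hallmark of a tonal sequence.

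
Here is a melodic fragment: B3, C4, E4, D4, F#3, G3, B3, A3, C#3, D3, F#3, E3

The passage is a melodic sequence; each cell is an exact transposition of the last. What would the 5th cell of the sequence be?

D#2 E2 G#2 F#2

The 4-note cells begin on B3, F#3, C#3 — each down a 4th from the last.
Continuing the starts: G#2 → D#2.
So cell 5 is D#2 E2 G#2 F#2.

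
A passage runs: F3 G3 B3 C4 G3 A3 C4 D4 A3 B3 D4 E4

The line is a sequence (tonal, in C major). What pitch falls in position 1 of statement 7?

E4

Grouping in 4s, the 1st note of each cell is F3, G3, A3.
Extending up a 2nd: B3 → C4 → D4 → E4.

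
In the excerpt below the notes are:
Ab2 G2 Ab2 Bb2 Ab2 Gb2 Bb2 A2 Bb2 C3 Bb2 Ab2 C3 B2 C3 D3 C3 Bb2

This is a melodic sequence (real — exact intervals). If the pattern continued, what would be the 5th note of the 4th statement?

D3

Grouping in 6s, the 5th note of each cell is Ab2, Bb2, C3.
From C3, up a 2nd gives D3.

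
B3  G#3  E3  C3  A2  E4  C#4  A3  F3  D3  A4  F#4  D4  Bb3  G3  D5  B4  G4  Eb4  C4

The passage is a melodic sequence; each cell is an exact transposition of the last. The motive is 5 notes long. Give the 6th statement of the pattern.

Taking 5-note groups, the heads are B3, E4, A4, D5: the pattern moves up a 4th.
Carrying on: G5 → C6.
So cell 6 is C6 A5 F5 Db5 Bb4.

C6 A5 F5 Db5 Bb4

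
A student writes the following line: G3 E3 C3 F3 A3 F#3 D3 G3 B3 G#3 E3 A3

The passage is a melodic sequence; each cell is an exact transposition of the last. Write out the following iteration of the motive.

Taking 4-note groups, the heads are G3, A3, B3: the pattern moves up a 2nd.
Statement 4 starts on C#4 and keeps the same exact contour: C#4 A#3 F#3 B3.

C#4 A#3 F#3 B3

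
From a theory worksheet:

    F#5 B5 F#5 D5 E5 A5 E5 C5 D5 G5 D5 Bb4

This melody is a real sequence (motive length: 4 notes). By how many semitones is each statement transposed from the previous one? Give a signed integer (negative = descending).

-2

The 4-note cells begin on F#5, E5, D5 — each down a 2nd from the last.
Counting half-steps from F#5 to E5: -2.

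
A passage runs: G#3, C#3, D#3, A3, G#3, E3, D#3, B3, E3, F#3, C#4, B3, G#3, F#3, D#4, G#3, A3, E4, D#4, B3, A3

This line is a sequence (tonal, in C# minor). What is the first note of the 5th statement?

Taking 7-note groups, the heads are G#3, B3, D#4: the pattern moves up a 3rd.
Continuing: F#4 → A4. Statement 5 starts on A4.

A4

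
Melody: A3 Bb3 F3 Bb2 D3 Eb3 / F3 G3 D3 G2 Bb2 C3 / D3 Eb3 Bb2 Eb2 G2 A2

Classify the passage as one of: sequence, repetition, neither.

Each 6-note cell is the previous one transposed down a 3rd.

sequence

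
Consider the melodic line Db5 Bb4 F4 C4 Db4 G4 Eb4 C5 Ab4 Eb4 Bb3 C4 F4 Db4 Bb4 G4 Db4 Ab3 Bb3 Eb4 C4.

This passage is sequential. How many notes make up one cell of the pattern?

21 notes total. Splitting into 3 groups of 7:
Db5 Bb4 F4 C4 Db4 G4 Eb4 | C5 Ab4 Eb4 Bb3 C4 F4 Db4 | Bb4 G4 Db4 Ab3 Bb3 Eb4 C4
That's a consistent down a 2nd shift per cell, and no other grouping gives one.

7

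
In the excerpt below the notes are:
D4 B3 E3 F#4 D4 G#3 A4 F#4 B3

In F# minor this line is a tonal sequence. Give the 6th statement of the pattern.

G#5 E5 A4

The 3-note cells begin on D4, F#4, A4 — each up a 3rd from the last.
Extending up a 3rd: C#5 → E5 → G#5.
From G#5 the diatonic shape gives G#5 E5 A4.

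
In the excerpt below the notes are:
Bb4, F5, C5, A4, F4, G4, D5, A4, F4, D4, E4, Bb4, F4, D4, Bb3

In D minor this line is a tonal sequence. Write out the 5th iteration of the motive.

Unit = 5 notes; the statements start on Bb4, G4, E4, moving down a 3rd each time.
Continuing the starts: C4 → A3.
From A3 the diatonic shape gives A3 E4 Bb3 G3 E3.

A3 E4 Bb3 G3 E3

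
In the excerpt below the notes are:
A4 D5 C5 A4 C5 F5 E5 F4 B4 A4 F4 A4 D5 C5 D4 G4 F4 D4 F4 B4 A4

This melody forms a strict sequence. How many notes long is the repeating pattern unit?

There are 21 notes; a 7-note unit gives 3 cells:
A4 D5 C5 A4 C5 F5 E5 | F4 B4 A4 F4 A4 D5 C5 | D4 G4 F4 D4 F4 B4 A4
Every group is a transposition down a 3rd of the one before; no shorter unit works.

7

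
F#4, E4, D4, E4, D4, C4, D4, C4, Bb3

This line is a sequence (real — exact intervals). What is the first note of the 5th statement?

With a 3-note motive the entries are F#4, E4, D4, each down a 2nd from the previous.
Continuing: C4 → Bb3. Statement 5 starts on Bb3.

Bb3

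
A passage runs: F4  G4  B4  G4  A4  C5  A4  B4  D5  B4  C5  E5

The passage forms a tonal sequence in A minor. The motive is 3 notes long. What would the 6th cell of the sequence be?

D5 E5 G5

Taking 3-note groups, the heads are F4, G4, A4, B4: the pattern moves up a 2nd.
Extending up a 2nd: C5 → D5.
So cell 6 is D5 E5 G5.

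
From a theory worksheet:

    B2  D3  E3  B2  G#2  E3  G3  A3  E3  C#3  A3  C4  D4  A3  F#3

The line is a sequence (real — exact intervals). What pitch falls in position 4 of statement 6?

C5

With 5-note cells, note 4 of each statement runs B2, E3, A3.
Extending up a 4th: D4 → G4 → C5.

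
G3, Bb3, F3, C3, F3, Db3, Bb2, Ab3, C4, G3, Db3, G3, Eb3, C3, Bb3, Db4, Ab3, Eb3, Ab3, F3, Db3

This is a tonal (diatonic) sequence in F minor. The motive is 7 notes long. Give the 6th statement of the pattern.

Eb4 G4 Db4 Ab3 Db4 Bb3 G3

The 7-note cells begin on G3, Ab3, Bb3 — each up a 2nd from the last.
Carrying on: C4 → Db4 → Eb4.
So cell 6 is Eb4 G4 Db4 Ab3 Db4 Bb3 G3.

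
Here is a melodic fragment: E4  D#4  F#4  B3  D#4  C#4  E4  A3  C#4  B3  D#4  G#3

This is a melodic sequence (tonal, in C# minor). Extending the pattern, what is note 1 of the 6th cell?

With 4-note cells, note 1 of each statement runs E4, D#4, C#4.
Carrying that down a 2nd forward: B3 → A3 → G#3.

G#3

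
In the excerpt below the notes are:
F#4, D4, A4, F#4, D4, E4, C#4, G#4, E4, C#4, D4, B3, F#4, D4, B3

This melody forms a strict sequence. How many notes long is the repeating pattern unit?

5

Try groups of 5 (3 cells in 15 notes):
F#4 D4 A4 F#4 D4 | E4 C#4 G#4 E4 C#4 | D4 B3 F#4 D4 B3
Every group is a transposition down a 2nd of the one before; no shorter unit works.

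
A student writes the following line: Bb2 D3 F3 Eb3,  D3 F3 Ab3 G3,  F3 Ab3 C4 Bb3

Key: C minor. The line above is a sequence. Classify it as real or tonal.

tonal

Every note is diatonic to C minor.
Cell 1 has +4 semitones from note 1 to 2, but cell 2 has +3 — the interval quality changes while the contour stays the same, which is the hallmark of a tonal sequence.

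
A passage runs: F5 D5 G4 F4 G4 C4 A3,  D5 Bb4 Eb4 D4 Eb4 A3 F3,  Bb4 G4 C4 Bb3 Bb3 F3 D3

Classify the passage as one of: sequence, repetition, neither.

Note 5 of cell 3 is Bb3; if this were a sequence it would be C4. No unit length gives a consistent transposition pattern.

neither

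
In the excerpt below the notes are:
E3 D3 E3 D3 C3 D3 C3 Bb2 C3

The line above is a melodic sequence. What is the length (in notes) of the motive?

Try groups of 3 (3 cells in 9 notes):
E3 D3 E3 | D3 C3 D3 | C3 Bb2 C3
Each cell is the previous one down a 2nd — so the unit is 3 notes.

3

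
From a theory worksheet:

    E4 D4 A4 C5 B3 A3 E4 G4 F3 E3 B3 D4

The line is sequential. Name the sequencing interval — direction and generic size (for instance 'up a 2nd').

down a 4th

With a 4-note motive the entries are E4, B3, F3, each down a 4th from the previous.
E4 to B3 is down a 4th.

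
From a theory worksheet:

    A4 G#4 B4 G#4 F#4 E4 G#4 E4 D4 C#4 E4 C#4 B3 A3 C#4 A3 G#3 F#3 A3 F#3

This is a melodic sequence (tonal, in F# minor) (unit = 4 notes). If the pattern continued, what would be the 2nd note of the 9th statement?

E2

The unit is 4 notes. Position-2 pitches of the 5 shown cells: G#4, E4, C#4, A3, F#3.
Each moves down a 3rd. Continuing: D3 → B2 → G#2 → E2.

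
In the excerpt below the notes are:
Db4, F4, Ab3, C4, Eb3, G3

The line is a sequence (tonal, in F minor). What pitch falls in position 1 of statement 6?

With 2-note cells, note 1 of each statement runs Db4, Ab3, Eb3.
Carrying that down a 4th forward: Bb2 → F2 → C2.

C2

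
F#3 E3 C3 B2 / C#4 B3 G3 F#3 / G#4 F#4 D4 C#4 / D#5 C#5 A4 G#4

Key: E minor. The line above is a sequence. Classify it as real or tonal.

real

Each cell has the same semitone pattern (-2, -4, -1) — intervals are preserved exactly.
And C#4 lies outside E minor, so the sequence is real rather than tonal.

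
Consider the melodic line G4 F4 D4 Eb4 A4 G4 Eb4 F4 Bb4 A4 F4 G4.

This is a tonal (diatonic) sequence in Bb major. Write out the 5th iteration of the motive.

Taking 4-note groups, the heads are G4, A4, Bb4: the pattern moves up a 2nd.
Carrying on: C5 → D5.
From D5 the diatonic shape gives D5 C5 A4 Bb4.

D5 C5 A4 Bb4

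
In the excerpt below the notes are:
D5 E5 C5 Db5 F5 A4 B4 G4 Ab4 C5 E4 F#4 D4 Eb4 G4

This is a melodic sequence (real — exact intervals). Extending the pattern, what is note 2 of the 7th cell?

A#2

The unit is 5 notes. Position-2 pitches of the 3 shown cells: E5, B4, F#4.
Carrying that down a 4th forward: C#4 → G#3 → D#3 → A#2.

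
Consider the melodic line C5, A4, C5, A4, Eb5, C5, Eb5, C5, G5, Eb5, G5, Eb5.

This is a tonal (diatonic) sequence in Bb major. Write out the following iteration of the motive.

Bb5 G5 Bb5 G5

The 4-note cells begin on C5, Eb5, G5 — each up a 3rd from the last.
So cell 4 is Bb5 G5 Bb5 G5.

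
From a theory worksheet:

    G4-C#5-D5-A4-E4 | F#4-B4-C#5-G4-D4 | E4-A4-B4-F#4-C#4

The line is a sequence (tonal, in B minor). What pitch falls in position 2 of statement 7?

With 5-note cells, note 2 of each statement runs C#5, B4, A4.
Carrying that down a 2nd forward: G4 → F#4 → E4 → D4.

D4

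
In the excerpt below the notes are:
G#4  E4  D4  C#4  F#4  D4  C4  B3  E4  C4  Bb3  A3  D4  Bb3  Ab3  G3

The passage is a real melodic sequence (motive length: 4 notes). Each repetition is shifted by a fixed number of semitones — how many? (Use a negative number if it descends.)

-2

The 4-note cells begin on G#4, F#4, E4, D4 — each down a 2nd from the last.
G#4→F#4 is 66 − 68 = -2 semitones.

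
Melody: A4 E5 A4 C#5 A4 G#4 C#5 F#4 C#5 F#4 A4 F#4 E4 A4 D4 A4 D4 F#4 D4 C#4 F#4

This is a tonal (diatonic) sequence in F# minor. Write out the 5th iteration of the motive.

G#3 D4 G#3 B3 G#3 F#3 B3

Unit = 7 notes; the statements start on A4, F#4, D4, moving down a 3rd each time.
Continuing the starts: B3 → G#3.
From G#3 the diatonic shape gives G#3 D4 G#3 B3 G#3 F#3 B3.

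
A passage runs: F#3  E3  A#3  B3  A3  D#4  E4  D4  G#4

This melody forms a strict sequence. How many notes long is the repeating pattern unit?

3

There are 9 notes; a 3-note unit gives 3 cells:
F#3 E3 A#3 | B3 A3 D#4 | E4 D4 G#4
Each cell is the previous one up a 4th — so the unit is 3 notes.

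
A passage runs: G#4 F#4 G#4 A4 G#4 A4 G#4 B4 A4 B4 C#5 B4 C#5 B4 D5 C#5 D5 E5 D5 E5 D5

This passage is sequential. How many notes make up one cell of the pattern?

21 notes total. Splitting into 3 groups of 7:
G#4 F#4 G#4 A4 G#4 A4 G#4 | B4 A4 B4 C#5 B4 C#5 B4 | D5 C#5 D5 E5 D5 E5 D5
Every group is a transposition up a 3rd of the one before; no shorter unit works.

7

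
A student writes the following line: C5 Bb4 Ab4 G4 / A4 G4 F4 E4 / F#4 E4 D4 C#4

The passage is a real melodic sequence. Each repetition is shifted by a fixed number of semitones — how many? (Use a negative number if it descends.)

Unit = 4 notes; the statements start on C5, A4, F#4, moving down a 3rd each time.
C5 to A4 spans -3 semitones.

-3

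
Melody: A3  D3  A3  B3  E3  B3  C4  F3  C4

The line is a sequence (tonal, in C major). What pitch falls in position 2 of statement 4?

G3

With 3-note cells, note 2 of each statement runs D3, E3, F3.
From F3, up a 2nd gives G3.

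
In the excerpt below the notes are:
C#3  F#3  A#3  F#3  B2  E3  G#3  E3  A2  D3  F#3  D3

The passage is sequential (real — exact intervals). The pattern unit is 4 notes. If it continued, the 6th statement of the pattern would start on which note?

Unit = 4 notes; the statements start on C#3, B2, A2, moving down a 2nd each time.
Continuing: G2 → F2 → Eb2. Statement 6 starts on Eb2.

Eb2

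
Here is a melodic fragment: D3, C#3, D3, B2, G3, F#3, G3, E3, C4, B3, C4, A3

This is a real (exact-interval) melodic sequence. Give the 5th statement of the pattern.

Unit = 4 notes; the statements start on D3, G3, C4, moving up a 4th each time.
Extending up a 4th: F4 → Bb4.
Statement 5 starts on Bb4 and keeps the same exact contour: Bb4 A4 Bb4 G4.

Bb4 A4 Bb4 G4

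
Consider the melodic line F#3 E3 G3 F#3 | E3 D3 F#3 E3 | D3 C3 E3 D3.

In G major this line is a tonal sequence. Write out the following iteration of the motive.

Taking 4-note groups, the heads are F#3, E3, D3: the pattern moves down a 2nd.
So cell 4 is C3 B2 D3 C3.

C3 B2 D3 C3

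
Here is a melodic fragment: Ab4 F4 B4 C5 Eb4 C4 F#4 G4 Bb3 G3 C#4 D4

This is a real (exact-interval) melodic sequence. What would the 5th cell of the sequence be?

With a 4-note motive the entries are Ab4, Eb4, Bb3, each down a 4th from the previous.
Continuing the starts: F3 → C3.
So cell 5 is C3 A2 D#3 E3.

C3 A2 D#3 E3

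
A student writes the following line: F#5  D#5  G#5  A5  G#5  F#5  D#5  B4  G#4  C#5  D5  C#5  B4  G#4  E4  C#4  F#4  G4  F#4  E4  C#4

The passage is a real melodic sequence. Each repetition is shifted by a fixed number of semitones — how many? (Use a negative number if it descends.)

-7

With a 7-note motive the entries are F#5, B4, E4, each down a 5th from the previous.
Counting half-steps from F#5 to B4: -7.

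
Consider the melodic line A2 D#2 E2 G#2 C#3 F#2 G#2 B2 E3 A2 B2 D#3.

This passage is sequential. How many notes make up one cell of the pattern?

Try groups of 4 (3 cells in 12 notes):
A2 D#2 E2 G#2 | C#3 F#2 G#2 B2 | E3 A2 B2 D#3
Every group is a transposition up a 3rd of the one before; no shorter unit works.

4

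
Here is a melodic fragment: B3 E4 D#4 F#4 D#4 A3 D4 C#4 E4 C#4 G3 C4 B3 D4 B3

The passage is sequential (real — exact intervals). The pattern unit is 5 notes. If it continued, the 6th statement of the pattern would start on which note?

Db3

Unit = 5 notes; the statements start on B3, A3, G3, moving down a 2nd each time.
Extending the heads down a 2nd: F3 → Eb3 → Db3.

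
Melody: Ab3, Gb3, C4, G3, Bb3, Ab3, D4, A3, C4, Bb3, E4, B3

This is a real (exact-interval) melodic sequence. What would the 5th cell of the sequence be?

Taking 4-note groups, the heads are Ab3, Bb3, C4: the pattern moves up a 2nd.
Carrying on: D4 → E4.
So cell 5 is E4 D4 G#4 D#4.

E4 D4 G#4 D#4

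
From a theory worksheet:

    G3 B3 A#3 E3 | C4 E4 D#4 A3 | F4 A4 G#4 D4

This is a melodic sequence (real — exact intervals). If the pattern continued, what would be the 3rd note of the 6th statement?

The unit is 4 notes. Position-3 pitches of the 3 shown cells: A#3, D#4, G#4.
Extending up a 4th: C#5 → F#5 → B5.

B5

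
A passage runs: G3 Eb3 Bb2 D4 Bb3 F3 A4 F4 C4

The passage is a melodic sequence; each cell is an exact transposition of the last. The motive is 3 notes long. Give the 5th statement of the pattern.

B5 G5 D5

With a 3-note motive the entries are G3, D4, A4, each up a 5th from the previous.
Carrying on: E5 → B5.
Statement 5 starts on B5 and keeps the same exact contour: B5 G5 D5.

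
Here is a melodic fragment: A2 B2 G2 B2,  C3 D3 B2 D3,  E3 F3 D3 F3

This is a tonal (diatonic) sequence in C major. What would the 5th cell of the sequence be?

B3 C4 A3 C4

Unit = 4 notes; the statements start on A2, C3, E3, moving up a 3rd each time.
Continuing the starts: G3 → B3.
Statement 5 starts on B3 and keeps the same diatonic contour: B3 C4 A3 C4.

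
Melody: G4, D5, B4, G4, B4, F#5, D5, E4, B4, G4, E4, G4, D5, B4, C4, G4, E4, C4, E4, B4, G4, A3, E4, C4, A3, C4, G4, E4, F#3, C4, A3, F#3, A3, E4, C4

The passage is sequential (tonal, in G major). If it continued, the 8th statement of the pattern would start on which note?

G2

The 7-note cells begin on G4, E4, C4, A3, F#3 — each down a 3rd from the last.
Extending the heads down a 3rd: D3 → B2 → G2.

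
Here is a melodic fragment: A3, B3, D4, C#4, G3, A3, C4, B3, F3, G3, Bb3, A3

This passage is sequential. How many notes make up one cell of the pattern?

12 notes total. Splitting into 3 groups of 4:
A3 B3 D4 C#4 | G3 A3 C4 B3 | F3 G3 Bb3 A3
That's a consistent down a 2nd shift per cell, and no other grouping gives one.

4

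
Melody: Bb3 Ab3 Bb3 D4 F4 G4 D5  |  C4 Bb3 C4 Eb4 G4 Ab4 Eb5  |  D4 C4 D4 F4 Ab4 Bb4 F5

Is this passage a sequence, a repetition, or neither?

sequence

Each 7-note cell is the previous one transposed up a 2nd.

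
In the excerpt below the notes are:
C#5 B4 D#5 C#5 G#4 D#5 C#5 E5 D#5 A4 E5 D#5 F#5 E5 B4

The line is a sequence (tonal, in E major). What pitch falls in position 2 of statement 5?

F#5

Grouping in 5s, the 2nd note of each cell is B4, C#5, D#5.
Extending up a 2nd: E5 → F#5.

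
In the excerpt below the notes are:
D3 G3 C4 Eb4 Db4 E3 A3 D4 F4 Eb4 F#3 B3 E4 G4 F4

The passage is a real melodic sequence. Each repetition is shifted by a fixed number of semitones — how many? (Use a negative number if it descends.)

Unit = 5 notes; the statements start on D3, E3, F#3, moving up a 2nd each time.
Counting half-steps from D3 to E3: 2.

2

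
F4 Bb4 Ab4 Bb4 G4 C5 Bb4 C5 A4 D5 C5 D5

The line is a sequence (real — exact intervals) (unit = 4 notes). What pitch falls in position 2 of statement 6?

G#5

Grouping in 4s, the 2nd note of each cell is Bb4, C5, D5.
Each moves up a 2nd. Continuing: E5 → F#5 → G#5.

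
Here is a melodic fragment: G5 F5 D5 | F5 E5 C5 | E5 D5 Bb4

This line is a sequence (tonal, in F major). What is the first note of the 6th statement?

Bb4

The 3-note cells begin on G5, F5, E5 — each down a 2nd from the last.
Continuing: D5 → C5 → Bb4. Statement 6 starts on Bb4.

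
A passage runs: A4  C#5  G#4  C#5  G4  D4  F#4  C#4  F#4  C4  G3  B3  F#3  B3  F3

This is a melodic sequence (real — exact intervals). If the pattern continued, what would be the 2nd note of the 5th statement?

A2

Grouping in 5s, the 2nd note of each cell is C#5, F#4, B3.
Each moves down a 5th. Continuing: E3 → A2.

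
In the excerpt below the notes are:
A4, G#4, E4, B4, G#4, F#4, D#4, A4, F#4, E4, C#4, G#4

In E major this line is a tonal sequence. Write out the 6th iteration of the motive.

C#4 B3 G#3 D#4

The 4-note cells begin on A4, G#4, F#4 — each down a 2nd from the last.
Carrying on: E4 → D#4 → C#4.
Statement 6 starts on C#4 and keeps the same diatonic contour: C#4 B3 G#3 D#4.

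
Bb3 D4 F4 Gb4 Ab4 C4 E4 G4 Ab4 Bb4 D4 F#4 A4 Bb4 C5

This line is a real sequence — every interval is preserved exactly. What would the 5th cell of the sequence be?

Taking 5-note groups, the heads are Bb3, C4, D4: the pattern moves up a 2nd.
Carrying on: E4 → F#4.
So cell 5 is F#4 A#4 C#5 D5 E5.

F#4 A#4 C#5 D5 E5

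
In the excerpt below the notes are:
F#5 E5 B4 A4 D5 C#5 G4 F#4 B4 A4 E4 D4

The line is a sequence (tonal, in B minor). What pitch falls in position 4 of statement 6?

E3

Grouping in 4s, the 4th note of each cell is A4, F#4, D4.
Extending down a 3rd: B3 → G3 → E3.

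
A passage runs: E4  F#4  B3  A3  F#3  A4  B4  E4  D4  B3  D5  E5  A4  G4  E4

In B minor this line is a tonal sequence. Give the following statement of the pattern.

Taking 5-note groups, the heads are E4, A4, D5: the pattern moves up a 4th.
Statement 4 starts on G5 and keeps the same diatonic contour: G5 A5 D5 C#5 A4.

G5 A5 D5 C#5 A4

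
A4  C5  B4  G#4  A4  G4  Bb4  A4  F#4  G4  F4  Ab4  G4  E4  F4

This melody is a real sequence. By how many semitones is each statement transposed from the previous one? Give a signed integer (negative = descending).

-2

Taking 5-note groups, the heads are A4, G4, F4: the pattern moves down a 2nd.
A4 to G4 spans -2 semitones.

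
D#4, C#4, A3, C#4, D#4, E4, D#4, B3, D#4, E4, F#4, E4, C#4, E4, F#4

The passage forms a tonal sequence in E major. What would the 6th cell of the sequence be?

Taking 5-note groups, the heads are D#4, E4, F#4: the pattern moves up a 2nd.
Carrying on: G#4 → A4 → B4.
So cell 6 is B4 A4 F#4 A4 B4.

B4 A4 F#4 A4 B4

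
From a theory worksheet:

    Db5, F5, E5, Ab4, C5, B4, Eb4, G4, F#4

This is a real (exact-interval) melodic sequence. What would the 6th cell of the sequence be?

With a 3-note motive the entries are Db5, Ab4, Eb4, each down a 4th from the previous.
Continuing the starts: Bb3 → F3 → C3.
Statement 6 starts on C3 and keeps the same exact contour: C3 E3 D#3.

C3 E3 D#3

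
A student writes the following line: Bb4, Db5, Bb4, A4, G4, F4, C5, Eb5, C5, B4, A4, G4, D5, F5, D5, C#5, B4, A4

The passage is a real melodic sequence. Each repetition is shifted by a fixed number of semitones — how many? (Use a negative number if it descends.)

Taking 6-note groups, the heads are Bb4, C5, D5: the pattern moves up a 2nd.
Bb4→C5 is 72 − 70 = 2 semitones.

2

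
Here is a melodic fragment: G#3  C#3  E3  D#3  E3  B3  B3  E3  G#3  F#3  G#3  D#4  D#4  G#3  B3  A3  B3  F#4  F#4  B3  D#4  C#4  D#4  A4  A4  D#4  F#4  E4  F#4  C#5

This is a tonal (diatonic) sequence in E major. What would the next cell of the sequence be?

Taking 6-note groups, the heads are G#3, B3, D#4, F#4, A4: the pattern moves up a 3rd.
Statement 6 starts on C#5 and keeps the same diatonic contour: C#5 F#4 A4 G#4 A4 E5.

C#5 F#4 A4 G#4 A4 E5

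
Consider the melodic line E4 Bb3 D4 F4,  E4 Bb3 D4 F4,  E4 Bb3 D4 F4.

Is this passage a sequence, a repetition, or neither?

repetition

Each 4-note cell is identical (E4 Bb3 D4 F4), restated at the same pitch.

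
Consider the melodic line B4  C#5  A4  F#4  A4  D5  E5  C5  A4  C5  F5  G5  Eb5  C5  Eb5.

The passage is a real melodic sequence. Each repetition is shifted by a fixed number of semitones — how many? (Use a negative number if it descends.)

With a 5-note motive the entries are B4, D5, F5, each up a 3rd from the previous.
B4→D5 is 74 − 71 = 3 semitones.

3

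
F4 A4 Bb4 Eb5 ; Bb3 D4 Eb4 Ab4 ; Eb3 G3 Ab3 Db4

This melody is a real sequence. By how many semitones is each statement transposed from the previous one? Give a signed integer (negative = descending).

Unit = 4 notes; the statements start on F4, Bb3, Eb3, moving down a 5th each time.
F4→Bb3 is 58 − 65 = -7 semitones.

-7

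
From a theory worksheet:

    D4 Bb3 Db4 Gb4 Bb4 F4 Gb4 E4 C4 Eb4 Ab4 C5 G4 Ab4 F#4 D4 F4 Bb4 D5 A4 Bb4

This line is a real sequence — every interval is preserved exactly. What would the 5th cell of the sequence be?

With a 7-note motive the entries are D4, E4, F#4, each up a 2nd from the previous.
Extending up a 2nd: G#4 → A#4.
From A#4 the exact shape gives A#4 F#4 A4 D5 F#5 C#5 D5.

A#4 F#4 A4 D5 F#5 C#5 D5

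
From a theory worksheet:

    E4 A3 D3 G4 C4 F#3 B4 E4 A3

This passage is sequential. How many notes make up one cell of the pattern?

Try groups of 3 (3 cells in 9 notes):
E4 A3 D3 | G4 C4 F#3 | B4 E4 A3
Each cell is the previous one up a 3rd — so the unit is 3 notes.

3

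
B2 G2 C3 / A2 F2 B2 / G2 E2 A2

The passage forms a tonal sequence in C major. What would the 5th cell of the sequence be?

E2 C2 F2

Taking 3-note groups, the heads are B2, A2, G2: the pattern moves down a 2nd.
Carrying on: F2 → E2.
So cell 5 is E2 C2 F2.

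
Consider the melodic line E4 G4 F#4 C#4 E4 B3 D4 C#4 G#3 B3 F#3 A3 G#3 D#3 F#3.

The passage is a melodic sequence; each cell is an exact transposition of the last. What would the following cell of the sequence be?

Unit = 5 notes; the statements start on E4, B3, F#3, moving down a 4th each time.
From C#3 the exact shape gives C#3 E3 D#3 A#2 C#3.

C#3 E3 D#3 A#2 C#3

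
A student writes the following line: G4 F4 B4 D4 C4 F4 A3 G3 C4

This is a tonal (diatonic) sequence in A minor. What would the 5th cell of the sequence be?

Unit = 3 notes; the statements start on G4, D4, A3, moving down a 4th each time.
Continuing the starts: E3 → B2.
So cell 5 is B2 A2 D3.

B2 A2 D3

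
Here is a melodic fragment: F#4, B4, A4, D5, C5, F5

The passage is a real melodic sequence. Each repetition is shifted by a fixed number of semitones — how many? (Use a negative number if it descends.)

Taking 2-note groups, the heads are F#4, A4, C5: the pattern moves up a 3rd.
F#4 to A4 spans +3 semitones.

3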